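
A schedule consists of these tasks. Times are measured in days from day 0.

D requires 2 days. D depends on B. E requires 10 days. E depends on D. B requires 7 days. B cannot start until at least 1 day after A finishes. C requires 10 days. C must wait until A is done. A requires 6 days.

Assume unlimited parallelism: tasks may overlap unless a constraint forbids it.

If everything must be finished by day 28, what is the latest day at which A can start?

E must finish by day 28; it takes 10 days, so it must start by 28 − 10 = day 18.
D must finish before E (must start by day 18). With a 2-day duration, D must start by 18 − 2 = day 16.
Since D (must start by day 16) depends on it, B must finish by day 16. Backing off its 7-day duration gives a latest start of day 9.
C has no dependents, so it just needs to finish by day 28. Starting by 28 − 10 = day 18 achieves that.
A feeds B (must start by day 9, minus 1-day gap → day 8); C (must start by day 18). Taking the minimum, A must finish by day 8 and start by 8 − 6 = day 2.

2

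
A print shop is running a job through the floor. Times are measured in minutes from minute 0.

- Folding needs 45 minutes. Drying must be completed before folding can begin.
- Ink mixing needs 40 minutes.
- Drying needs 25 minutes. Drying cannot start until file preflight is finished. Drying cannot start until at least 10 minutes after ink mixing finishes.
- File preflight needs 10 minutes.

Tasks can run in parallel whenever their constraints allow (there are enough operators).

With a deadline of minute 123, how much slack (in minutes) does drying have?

3

Ink mixing can start immediately at minute 0; it finishes at minute 40.
File preflight can start immediately at minute 0; it finishes at minute 10.
Drying cannot start until file preflight (finishes minute 10); ink mixing (finishes minute 40, plus 10-minute gap → minute 50). The controlling bound is minute 50, so drying finishes at 50 + 25 = minute 75.

Working backward from the deadline:
To finish by minute 123, folding (duration 45) must start no later than minute 78.
Since folding (must start by minute 78) depends on it, drying must finish by minute 78. Backing off its 25-minute duration gives a latest start of minute 53.
So drying can start as early as minute 50 and as late as minute 53, giving 53 − 50 = 3 minutes of slack.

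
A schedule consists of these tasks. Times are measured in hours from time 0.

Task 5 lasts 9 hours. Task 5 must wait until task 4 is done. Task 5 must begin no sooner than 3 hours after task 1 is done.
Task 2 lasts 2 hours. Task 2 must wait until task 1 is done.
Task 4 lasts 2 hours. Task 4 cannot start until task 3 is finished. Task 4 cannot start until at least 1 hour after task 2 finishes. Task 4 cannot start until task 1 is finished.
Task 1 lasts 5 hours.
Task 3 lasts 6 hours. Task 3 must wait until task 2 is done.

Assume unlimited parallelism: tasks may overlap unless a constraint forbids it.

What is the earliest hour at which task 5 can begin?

15

Task 1 can start immediately at hour 0; it finishes at hour 5.
After task 1 (finishes hour 5), task 2 can start at hour 5 and finishes at hour 7.
Task 3 cannot begin until task 2 (finishes hour 7). It runs from hour 7 to 7 + 6 = hour 13.
Task 4 cannot start until task 3 (finishes hour 13); task 2 (finishes hour 7, plus 1-hour gap → hour 8); task 1 (finishes hour 5). The controlling bound is hour 13, so task 4 finishes at 13 + 2 = hour 15.
Task 5 waits on task 4 (finishes hour 15); task 1 (finishes hour 5, plus 3-hour gap → hour 8). The latest of these is hour 15, which is the earliest task 5 can start.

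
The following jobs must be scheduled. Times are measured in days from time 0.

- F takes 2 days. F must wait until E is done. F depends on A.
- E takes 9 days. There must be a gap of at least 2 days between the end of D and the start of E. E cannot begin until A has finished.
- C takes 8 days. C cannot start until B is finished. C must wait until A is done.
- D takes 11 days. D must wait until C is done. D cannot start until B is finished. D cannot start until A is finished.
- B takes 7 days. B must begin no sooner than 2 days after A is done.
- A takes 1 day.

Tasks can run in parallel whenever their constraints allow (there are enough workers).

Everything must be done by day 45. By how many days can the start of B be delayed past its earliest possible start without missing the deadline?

3

Nothing blocks A, so it runs from day 0 to day 1.
After A (finishes day 1, plus 2-day gap → day 3), B can start at day 3 and finishes at day 10.

Working backward from the deadline:
F must finish by day 45; it takes 2 days, so it must start by 45 − 2 = day 43.
E must finish before F (must start by day 43). With a 9-day duration, E must start by 43 − 9 = day 34.
D has to be done before E (must start by day 34, minus 2-day gap → day 32). That means finishing by day 32, i.e. starting by 32 − 11 = day 21.
C has to be done before D (must start by day 21). That means finishing by day 21, i.e. starting by 21 − 8 = day 13.
B feeds C (must start by day 13); D (must start by day 21). Taking the minimum, B must finish by day 13 and start by 13 − 7 = day 6.
So B can start as early as day 3 and as late as day 6, giving 6 − 3 = 3 days of slack.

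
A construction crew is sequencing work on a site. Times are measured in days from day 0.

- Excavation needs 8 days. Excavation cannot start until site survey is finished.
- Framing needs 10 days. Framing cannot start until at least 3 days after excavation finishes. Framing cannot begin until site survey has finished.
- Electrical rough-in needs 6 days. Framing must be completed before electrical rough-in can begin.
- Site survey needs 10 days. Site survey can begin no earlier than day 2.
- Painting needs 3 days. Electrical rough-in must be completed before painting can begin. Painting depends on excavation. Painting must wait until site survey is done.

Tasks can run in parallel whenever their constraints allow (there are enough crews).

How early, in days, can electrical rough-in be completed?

39

Site survey waits on its own release at day 2, so it starts at day 2 and finishes at 2 + 10 = day 12.
Excavation cannot begin until site survey (finishes day 12). It runs from day 12 to 12 + 8 = day 20.
Framing has to wait for excavation (finishes day 20, plus 3-day gap → day 23); site survey (finishes day 12). The latest of these is day 23, so framing runs day 23 to 23 + 10 = day 33.
Electrical rough-in waits on framing (finishes day 33), so it starts at day 33 and finishes at 33 + 6 = day 39.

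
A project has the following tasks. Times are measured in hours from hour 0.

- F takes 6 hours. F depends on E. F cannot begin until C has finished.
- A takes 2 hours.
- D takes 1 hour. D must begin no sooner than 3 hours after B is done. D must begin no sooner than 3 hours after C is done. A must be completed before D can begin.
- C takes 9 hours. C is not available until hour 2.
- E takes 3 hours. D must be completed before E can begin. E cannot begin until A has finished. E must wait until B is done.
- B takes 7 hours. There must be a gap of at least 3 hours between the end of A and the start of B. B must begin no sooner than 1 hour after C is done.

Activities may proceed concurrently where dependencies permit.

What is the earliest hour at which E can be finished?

C cannot begin until its own release at hour 2. It runs from hour 2 to 2 + 9 = hour 11.
A can start immediately at hour 0; it finishes at hour 2.
For B: A (finishes hour 2, plus 3-hour gap → hour 5); C (finishes hour 11, plus 1-hour gap → hour 12). Taking the maximum gives a start of hour 12, and it finishes at 12 + 7 = hour 19.
D needs all of B (finishes hour 19, plus 3-hour gap → hour 22); C (finishes hour 11, plus 3-hour gap → hour 14); A (finishes hour 2). That puts its earliest start at hour 22; it finishes at 22 + 1 = hour 23.
E needs all of D (finishes hour 23); A (finishes hour 2); B (finishes hour 19). That puts its earliest start at hour 23; it finishes at 23 + 3 = hour 26.

26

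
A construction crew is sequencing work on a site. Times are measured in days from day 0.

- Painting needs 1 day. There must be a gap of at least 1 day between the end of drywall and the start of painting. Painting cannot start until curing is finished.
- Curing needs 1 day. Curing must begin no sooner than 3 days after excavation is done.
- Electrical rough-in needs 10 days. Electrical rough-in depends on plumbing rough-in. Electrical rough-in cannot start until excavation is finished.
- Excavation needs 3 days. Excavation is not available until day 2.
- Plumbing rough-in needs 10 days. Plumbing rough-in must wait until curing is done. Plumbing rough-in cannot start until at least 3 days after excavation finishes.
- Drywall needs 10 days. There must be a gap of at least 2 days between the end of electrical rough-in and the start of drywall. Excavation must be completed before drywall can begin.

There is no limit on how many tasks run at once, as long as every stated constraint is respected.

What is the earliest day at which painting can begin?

Excavation waits on its own release at day 2, so it starts at day 2 and finishes at 2 + 3 = day 5.
After excavation (finishes day 5, plus 3-day gap → day 8), curing can start at day 8 and finishes at day 9.
Plumbing rough-in needs all of curing (finishes day 9); excavation (finishes day 5, plus 3-day gap → day 8). That puts its earliest start at day 9; it finishes at 9 + 10 = day 19.
Electrical rough-in cannot start until plumbing rough-in (finishes day 19); excavation (finishes day 5). The controlling bound is day 19, so electrical rough-in finishes at 19 + 10 = day 29.
Drywall needs all of electrical rough-in (finishes day 29, plus 2-day gap → day 31); excavation (finishes day 5). That puts its earliest start at day 31; it finishes at 31 + 10 = day 41.
Painting waits on drywall (finishes day 41, plus 1-day gap → day 42); curing (finishes day 9). The latest of these is day 42, which is the earliest painting can start.

42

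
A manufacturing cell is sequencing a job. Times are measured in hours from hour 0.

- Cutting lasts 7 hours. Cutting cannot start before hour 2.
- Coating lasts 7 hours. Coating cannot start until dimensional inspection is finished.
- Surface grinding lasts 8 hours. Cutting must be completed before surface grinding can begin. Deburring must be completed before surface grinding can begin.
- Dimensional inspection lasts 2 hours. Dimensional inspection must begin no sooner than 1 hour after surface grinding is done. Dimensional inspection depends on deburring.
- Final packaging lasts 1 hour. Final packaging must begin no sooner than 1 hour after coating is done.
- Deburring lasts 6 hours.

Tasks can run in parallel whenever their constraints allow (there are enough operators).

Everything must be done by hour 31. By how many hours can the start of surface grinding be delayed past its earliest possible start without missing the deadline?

2

Deburring has no prerequisites, so it starts at hour 0 and finishes at hour 6.
Cutting cannot begin until its own release at hour 2. It runs from hour 2 to 2 + 7 = hour 9.
Surface grinding has to wait for cutting (finishes hour 9); deburring (finishes hour 6). The latest of these is hour 9, so surface grinding runs hour 9 to 9 + 8 = hour 17.

Working backward from the deadline:
Nothing follows final packaging; the deadline of hour 31 is its only limit. It must start by 31 − 1 = hour 30.
Coating feeds into final packaging (must start by hour 30, minus 1-hour gap → hour 29); so coating must finish by hour 29 and therefore start by hour 22.
Dimensional inspection must finish before coating (must start by hour 22). With a 2-hour duration, dimensional inspection must start by 22 − 2 = hour 20.
Surface grinding has to be done before dimensional inspection (must start by hour 20, minus 1-hour gap → hour 19). That means finishing by hour 19, i.e. starting by 19 − 8 = hour 11.
So surface grinding can start as early as hour 9 and as late as hour 11, giving 11 − 9 = 2 hours of slack.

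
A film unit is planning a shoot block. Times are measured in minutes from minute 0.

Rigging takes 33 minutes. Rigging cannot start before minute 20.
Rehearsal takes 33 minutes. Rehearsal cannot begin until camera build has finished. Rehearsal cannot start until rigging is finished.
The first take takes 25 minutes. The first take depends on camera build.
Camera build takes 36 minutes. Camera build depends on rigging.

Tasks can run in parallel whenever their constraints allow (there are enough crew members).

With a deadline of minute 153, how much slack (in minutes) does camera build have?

After its own release at minute 20, rigging can start at minute 20 and finishes at minute 53.
Camera build waits on rigging (finishes minute 53), so it starts at minute 53 and finishes at 53 + 36 = minute 89.

Working backward from the deadline:
Rehearsal must finish by minute 153; it takes 33 minutes, so it must start by 153 − 33 = minute 120.
To finish by minute 153, the first take (duration 25) must start no later than minute 128.
Camera build feeds rehearsal (must start by minute 120); the first take (must start by minute 128). Taking the minimum, camera build must finish by minute 120 and start by 120 − 36 = minute 84.
So camera build can start as early as minute 53 and as late as minute 84, giving 84 − 53 = 31 minutes of slack.

31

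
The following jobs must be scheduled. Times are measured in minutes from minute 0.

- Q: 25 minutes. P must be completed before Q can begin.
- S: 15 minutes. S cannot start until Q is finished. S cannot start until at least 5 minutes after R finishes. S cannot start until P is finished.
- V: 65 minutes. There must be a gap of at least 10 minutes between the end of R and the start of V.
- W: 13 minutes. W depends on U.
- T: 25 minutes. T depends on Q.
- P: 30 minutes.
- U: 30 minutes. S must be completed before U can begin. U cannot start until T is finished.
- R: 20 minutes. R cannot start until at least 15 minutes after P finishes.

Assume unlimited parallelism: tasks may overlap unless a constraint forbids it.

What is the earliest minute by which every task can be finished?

Nothing blocks P, so it runs from minute 0 to minute 30.
After P (finishes minute 30, plus 15-minute gap → minute 45), R can start at minute 45 and finishes at minute 65.
After R (finishes minute 65, plus 10-minute gap → minute 75), V can start at minute 75 and finishes at minute 140.
Q waits on P (finishes minute 30), so it starts at minute 30 and finishes at 30 + 25 = minute 55.
T waits on Q (finishes minute 55), so it starts at minute 55 and finishes at 55 + 25 = minute 80.
For S: Q (finishes minute 55); R (finishes minute 65, plus 5-minute gap → minute 70); P (finishes minute 30). Taking the maximum gives a start of minute 70, and it finishes at 70 + 15 = minute 85.
For U: S (finishes minute 85); T (finishes minute 80). Taking the maximum gives a start of minute 85, and it finishes at 85 + 30 = minute 115.
W cannot begin until U (finishes minute 115). It runs from minute 115 to 115 + 13 = minute 128.
All tasks are finished once the last one completes. Finish times: P at 30, Q at 55, R at 65, S at 85, T at 80, U at 115, V at 140, W at 128. The latest is minute 140.

140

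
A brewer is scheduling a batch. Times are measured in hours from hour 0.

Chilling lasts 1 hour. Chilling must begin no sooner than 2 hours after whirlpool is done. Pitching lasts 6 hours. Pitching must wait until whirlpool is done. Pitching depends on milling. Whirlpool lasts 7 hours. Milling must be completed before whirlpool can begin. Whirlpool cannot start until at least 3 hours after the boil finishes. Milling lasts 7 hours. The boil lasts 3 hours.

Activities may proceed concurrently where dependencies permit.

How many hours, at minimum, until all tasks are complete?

Nothing blocks the boil, so it runs from hour 0 to hour 3.
Milling has no prerequisites, so it starts at hour 0 and finishes at hour 7.
For whirlpool: milling (finishes hour 7); the boil (finishes hour 3, plus 3-hour gap → hour 6). Taking the maximum gives a start of hour 7, and it finishes at 7 + 7 = hour 14.
Pitching needs all of whirlpool (finishes hour 14); milling (finishes hour 7). That puts its earliest start at hour 14; it finishes at 14 + 6 = hour 20.
Chilling cannot begin until whirlpool (finishes hour 14, plus 2-hour gap → hour 16). It runs from hour 16 to 16 + 1 = hour 17.
All tasks are finished once the last one completes. Finish times: Milling at 7, The boil at 3, Whirlpool at 14, Chilling at 17, Pitching at 20. The latest is hour 20.

20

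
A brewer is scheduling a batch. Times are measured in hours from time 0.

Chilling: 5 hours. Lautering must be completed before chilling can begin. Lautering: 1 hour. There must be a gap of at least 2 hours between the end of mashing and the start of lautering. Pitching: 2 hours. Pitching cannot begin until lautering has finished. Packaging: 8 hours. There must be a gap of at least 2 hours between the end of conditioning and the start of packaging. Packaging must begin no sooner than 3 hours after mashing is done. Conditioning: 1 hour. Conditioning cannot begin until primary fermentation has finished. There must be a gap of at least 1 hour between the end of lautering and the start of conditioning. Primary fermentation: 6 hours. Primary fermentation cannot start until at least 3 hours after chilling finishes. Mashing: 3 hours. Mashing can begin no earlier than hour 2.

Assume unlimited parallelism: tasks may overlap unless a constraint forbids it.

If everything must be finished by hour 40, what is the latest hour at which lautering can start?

Packaging must finish by hour 40; it takes 8 hours, so it must start by 40 − 8 = hour 32.
Conditioning must finish before packaging (must start by hour 32, minus 2-hour gap → hour 30). With a 1-hour duration, conditioning must start by 30 − 1 = hour 29.
Primary fermentation must finish before conditioning (must start by hour 29). With a 6-hour duration, primary fermentation must start by 29 − 6 = hour 23.
Chilling has to be done before primary fermentation (must start by hour 23, minus 3-hour gap → hour 20). That means finishing by hour 20, i.e. starting by 20 − 5 = hour 15.
To finish by hour 40, pitching (duration 2) must start no later than hour 38.
Lautering feeds chilling (must start by hour 15); pitching (must start by hour 38); conditioning (must start by hour 29, minus 1-hour gap → hour 28). Taking the minimum, lautering must finish by hour 15 and start by 15 − 1 = hour 14.

14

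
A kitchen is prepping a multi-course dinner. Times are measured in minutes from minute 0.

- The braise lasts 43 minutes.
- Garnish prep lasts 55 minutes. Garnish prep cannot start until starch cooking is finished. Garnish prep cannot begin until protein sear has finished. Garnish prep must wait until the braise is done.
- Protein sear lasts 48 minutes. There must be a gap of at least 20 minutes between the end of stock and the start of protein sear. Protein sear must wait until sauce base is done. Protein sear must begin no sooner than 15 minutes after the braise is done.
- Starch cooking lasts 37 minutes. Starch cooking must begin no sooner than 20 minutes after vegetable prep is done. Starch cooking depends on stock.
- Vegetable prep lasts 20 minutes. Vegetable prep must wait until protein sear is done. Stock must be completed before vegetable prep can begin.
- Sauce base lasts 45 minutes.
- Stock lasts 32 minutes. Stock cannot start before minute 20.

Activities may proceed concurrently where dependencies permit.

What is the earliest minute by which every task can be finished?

252

The braise has no prerequisites, so it starts at minute 0 and finishes at minute 43.
Nothing blocks sauce base, so it runs from minute 0 to minute 45.
Stock waits on its own release at minute 20, so it starts at minute 20 and finishes at 20 + 32 = minute 52.
Protein sear has to wait for stock (finishes minute 52, plus 20-minute gap → minute 72); sauce base (finishes minute 45); the braise (finishes minute 43, plus 15-minute gap → minute 58). The latest of these is minute 72, so protein sear runs minute 72 to 72 + 48 = minute 120.
For vegetable prep: protein sear (finishes minute 120); stock (finishes minute 52). Taking the maximum gives a start of minute 120, and it finishes at 120 + 20 = minute 140.
Starch cooking needs all of vegetable prep (finishes minute 140, plus 20-minute gap → minute 160); stock (finishes minute 52). That puts its earliest start at minute 160; it finishes at 160 + 37 = minute 197.
Garnish prep cannot start until starch cooking (finishes minute 197); protein sear (finishes minute 120); the braise (finishes minute 43). The controlling bound is minute 197, so garnish prep finishes at 197 + 55 = minute 252.
All tasks are finished once the last one completes. Finish times: Stock at 52, Sauce base at 45, The braise at 43, Protein sear at 120, Vegetable prep at 140, Starch cooking at 197, Garnish prep at 252. The latest is minute 252.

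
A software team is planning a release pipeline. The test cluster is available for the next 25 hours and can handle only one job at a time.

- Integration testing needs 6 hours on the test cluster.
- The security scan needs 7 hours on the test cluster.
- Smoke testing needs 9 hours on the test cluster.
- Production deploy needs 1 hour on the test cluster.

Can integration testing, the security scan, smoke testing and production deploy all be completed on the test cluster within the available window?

Yes

Running back to back, the jobs need 6 + 7 + 9 + 1 = 23 hours on the test cluster.
Since 23 ≤ 25, they fit within the window.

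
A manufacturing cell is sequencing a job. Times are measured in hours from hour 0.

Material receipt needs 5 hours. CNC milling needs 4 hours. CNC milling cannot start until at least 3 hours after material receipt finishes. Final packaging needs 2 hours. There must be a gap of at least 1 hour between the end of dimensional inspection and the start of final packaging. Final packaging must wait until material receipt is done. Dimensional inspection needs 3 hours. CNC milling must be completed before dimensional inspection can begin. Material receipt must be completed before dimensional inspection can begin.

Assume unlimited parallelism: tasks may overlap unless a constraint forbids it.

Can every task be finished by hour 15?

No

Material receipt can start immediately at hour 0; it finishes at hour 5.
CNC milling cannot begin until material receipt (finishes hour 5, plus 3-hour gap → hour 8). It runs from hour 8 to 8 + 4 = hour 12.
Dimensional inspection cannot start until CNC milling (finishes hour 12); material receipt (finishes hour 5). The controlling bound is hour 12, so dimensional inspection finishes at 12 + 3 = hour 15.
For final packaging: dimensional inspection (finishes hour 15, plus 1-hour gap → hour 16); material receipt (finishes hour 5). Taking the maximum gives a start of hour 16, and it finishes at 16 + 2 = hour 18.
The earliest everything can be done is hour 18, which is after the deadline of 15, so it is not possible.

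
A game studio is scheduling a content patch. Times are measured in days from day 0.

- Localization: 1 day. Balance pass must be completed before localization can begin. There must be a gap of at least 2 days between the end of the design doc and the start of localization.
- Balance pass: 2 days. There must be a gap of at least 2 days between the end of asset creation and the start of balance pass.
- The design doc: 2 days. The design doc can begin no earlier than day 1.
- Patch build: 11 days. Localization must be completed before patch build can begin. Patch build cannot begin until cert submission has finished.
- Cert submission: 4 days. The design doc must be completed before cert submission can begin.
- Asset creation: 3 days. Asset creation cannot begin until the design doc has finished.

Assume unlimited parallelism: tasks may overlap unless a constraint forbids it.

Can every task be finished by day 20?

The design doc cannot begin until its own release at day 1. It runs from day 1 to 1 + 2 = day 3.
After the design doc (finishes day 3), cert submission can start at day 3 and finishes at day 7.
After the design doc (finishes day 3), asset creation can start at day 3 and finishes at day 6.
Balance pass waits on asset creation (finishes day 6, plus 2-day gap → day 8), so it starts at day 8 and finishes at 8 + 2 = day 10.
Localization cannot start until balance pass (finishes day 10); the design doc (finishes day 3, plus 2-day gap → day 5). The controlling bound is day 10, so localization finishes at 10 + 1 = day 11.
Patch build needs all of localization (finishes day 11); cert submission (finishes day 7). That puts its earliest start at day 11; it finishes at 11 + 11 = day 22.
The earliest everything can be done is day 22, which is after the deadline of 20, so it is not possible.

No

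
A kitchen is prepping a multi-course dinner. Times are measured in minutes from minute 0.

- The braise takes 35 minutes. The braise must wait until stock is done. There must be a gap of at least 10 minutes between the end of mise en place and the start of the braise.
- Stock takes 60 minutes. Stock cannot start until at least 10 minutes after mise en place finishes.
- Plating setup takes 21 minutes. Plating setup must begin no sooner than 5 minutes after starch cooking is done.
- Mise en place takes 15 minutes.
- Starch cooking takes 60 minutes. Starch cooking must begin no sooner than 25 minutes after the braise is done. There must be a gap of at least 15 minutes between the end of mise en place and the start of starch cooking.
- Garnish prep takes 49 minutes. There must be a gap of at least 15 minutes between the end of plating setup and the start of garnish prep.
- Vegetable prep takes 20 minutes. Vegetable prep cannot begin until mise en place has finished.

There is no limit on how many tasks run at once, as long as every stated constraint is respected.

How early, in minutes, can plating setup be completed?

Nothing blocks mise en place, so it runs from minute 0 to minute 15.
Stock waits on mise en place (finishes minute 15, plus 10-minute gap → minute 25), so it starts at minute 25 and finishes at 25 + 60 = minute 85.
For the braise: stock (finishes minute 85); mise en place (finishes minute 15, plus 10-minute gap → minute 25). Taking the maximum gives a start of minute 85, and it finishes at 85 + 35 = minute 120.
Starch cooking has to wait for the braise (finishes minute 120, plus 25-minute gap → minute 145); mise en place (finishes minute 15, plus 15-minute gap → minute 30). The latest of these is minute 145, so starch cooking runs minute 145 to 145 + 60 = minute 205.
Plating setup waits on starch cooking (finishes minute 205, plus 5-minute gap → minute 210), so it starts at minute 210 and finishes at 210 + 21 = minute 231.

231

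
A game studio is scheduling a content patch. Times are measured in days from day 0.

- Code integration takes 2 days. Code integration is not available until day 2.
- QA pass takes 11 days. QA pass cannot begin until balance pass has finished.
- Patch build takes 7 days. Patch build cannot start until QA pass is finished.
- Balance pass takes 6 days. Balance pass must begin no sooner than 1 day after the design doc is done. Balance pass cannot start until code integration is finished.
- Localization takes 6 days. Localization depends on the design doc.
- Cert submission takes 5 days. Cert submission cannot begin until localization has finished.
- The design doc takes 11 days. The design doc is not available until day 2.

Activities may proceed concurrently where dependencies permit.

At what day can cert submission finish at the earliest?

24

After its own release at day 2, the design doc can start at day 2 and finishes at day 13.
Localization waits on the design doc (finishes day 13), so it starts at day 13 and finishes at 13 + 6 = day 19.
Cert submission cannot begin until localization (finishes day 19). It runs from day 19 to 19 + 5 = day 24.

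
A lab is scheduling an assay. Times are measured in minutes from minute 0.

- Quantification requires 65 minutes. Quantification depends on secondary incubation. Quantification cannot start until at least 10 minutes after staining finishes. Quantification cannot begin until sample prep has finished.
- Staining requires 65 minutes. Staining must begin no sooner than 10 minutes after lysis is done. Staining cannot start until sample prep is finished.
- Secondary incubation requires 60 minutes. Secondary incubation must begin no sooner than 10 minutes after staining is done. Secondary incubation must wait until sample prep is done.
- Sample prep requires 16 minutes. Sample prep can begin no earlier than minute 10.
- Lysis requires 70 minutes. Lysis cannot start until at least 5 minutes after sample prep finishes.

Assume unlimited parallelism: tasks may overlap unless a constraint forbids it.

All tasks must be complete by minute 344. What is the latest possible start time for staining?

Quantification has no dependents, so it just needs to finish by minute 344. Starting by 344 − 65 = minute 279 achieves that.
Since quantification (must start by minute 279) depends on it, secondary incubation must finish by minute 279. Backing off its 60-minute duration gives a latest start of minute 219.
For staining: secondary incubation (must start by minute 219, minus 10-minute gap → minute 209); quantification (must start by minute 279, minus 10-minute gap → minute 269). The most restrictive is minute 209; with a 65-minute duration, staining must start by minute 144.

144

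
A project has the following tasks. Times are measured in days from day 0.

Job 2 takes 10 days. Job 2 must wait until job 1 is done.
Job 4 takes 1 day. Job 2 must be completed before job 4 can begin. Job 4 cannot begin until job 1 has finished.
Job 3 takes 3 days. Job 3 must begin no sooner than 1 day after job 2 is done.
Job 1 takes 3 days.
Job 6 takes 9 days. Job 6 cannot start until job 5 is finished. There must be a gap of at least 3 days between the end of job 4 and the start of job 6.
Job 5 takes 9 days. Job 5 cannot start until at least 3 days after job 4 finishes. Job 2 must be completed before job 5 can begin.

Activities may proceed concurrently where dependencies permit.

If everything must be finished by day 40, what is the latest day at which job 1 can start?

5

To finish by day 40, job 3 (duration 3) must start no later than day 37.
To finish by day 40, job 6 (duration 9) must start no later than day 31.
Job 5 must finish before job 6 (must start by day 31). With a 9-day duration, job 5 must start by 31 − 9 = day 22.
Job 4 must finish in time for job 5 (must start by day 22, minus 3-day gap → day 19); job 6 (must start by day 31, minus 3-day gap → day 28). The tightest is day 19, so job 4 must start by 19 − 1 = day 18.
Job 2 must finish in time for job 3 (must start by day 37, minus 1-day gap → day 36); job 4 (must start by day 18); job 5 (must start by day 22). The tightest is day 18, so job 2 must start by 18 − 10 = day 8.
Job 1 has several dependents: job 2 (must start by day 8); job 4 (must start by day 18). The earliest of those limits is day 8, so job 1 must start by 8 − 3 = day 5.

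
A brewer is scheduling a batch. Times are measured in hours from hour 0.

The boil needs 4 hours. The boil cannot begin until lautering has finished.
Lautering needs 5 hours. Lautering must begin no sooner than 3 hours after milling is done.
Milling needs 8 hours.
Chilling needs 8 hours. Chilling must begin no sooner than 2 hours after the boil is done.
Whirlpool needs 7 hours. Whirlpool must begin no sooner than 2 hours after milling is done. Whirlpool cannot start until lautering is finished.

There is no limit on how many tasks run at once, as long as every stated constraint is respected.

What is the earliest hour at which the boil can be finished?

Milling has no prerequisites, so it starts at hour 0 and finishes at hour 8.
Lautering waits on milling (finishes hour 8, plus 3-hour gap → hour 11), so it starts at hour 11 and finishes at 11 + 5 = hour 16.
After lautering (finishes hour 16), the boil can start at hour 16 and finishes at hour 20.

20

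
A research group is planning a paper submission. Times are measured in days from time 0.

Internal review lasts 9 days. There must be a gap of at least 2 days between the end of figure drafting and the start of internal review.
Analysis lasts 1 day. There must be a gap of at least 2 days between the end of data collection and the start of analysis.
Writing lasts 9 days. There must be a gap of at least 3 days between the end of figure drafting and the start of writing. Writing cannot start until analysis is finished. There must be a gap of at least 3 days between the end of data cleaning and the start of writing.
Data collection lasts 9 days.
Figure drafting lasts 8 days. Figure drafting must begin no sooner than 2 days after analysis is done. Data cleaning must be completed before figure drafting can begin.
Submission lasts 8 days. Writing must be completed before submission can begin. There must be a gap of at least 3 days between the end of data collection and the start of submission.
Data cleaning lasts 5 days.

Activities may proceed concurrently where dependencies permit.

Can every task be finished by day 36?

No

Nothing blocks data cleaning, so it runs from day 0 to day 5.
Nothing blocks data collection, so it runs from day 0 to day 9.
After data collection (finishes day 9, plus 2-day gap → day 11), analysis can start at day 11 and finishes at day 12.
For figure drafting: analysis (finishes day 12, plus 2-day gap → day 14); data cleaning (finishes day 5). Taking the maximum gives a start of day 14, and it finishes at 14 + 8 = day 22.
Internal review waits on figure drafting (finishes day 22, plus 2-day gap → day 24), so it starts at day 24 and finishes at 24 + 9 = day 33.
Writing needs all of figure drafting (finishes day 22, plus 3-day gap → day 25); analysis (finishes day 12); data cleaning (finishes day 5, plus 3-day gap → day 8). That puts its earliest start at day 25; it finishes at 25 + 9 = day 34.
Submission cannot start until writing (finishes day 34); data collection (finishes day 9, plus 3-day gap → day 12). The controlling bound is day 34, so submission finishes at 34 + 8 = day 42.
The earliest everything can be done is day 42, which is after the deadline of 36, so it is not possible.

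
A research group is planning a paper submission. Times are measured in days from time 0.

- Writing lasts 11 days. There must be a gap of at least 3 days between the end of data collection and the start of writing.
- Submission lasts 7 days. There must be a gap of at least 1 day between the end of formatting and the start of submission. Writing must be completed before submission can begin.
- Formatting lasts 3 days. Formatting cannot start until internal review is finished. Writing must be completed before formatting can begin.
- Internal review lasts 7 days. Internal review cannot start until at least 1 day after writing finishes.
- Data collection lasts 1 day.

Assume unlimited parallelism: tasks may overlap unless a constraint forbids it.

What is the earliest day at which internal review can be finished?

Data collection can start immediately at day 0; it finishes at day 1.
Writing cannot begin until data collection (finishes day 1, plus 3-day gap → day 4). It runs from day 4 to 4 + 11 = day 15.
Internal review waits on writing (finishes day 15, plus 1-day gap → day 16), so it starts at day 16 and finishes at 16 + 7 = day 23.

23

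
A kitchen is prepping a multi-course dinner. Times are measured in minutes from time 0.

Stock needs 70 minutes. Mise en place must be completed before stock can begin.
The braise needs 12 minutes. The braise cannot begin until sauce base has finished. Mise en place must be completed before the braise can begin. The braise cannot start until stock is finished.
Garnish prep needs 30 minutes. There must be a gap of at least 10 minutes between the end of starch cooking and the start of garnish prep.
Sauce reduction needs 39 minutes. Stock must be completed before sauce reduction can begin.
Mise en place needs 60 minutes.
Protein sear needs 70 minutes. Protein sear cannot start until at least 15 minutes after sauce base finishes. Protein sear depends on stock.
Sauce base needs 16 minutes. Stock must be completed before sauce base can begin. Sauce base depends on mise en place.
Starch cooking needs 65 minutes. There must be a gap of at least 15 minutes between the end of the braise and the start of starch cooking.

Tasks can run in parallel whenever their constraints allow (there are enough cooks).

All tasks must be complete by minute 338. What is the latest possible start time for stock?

Garnish prep has no dependents, so it just needs to finish by minute 338. Starting by 338 − 30 = minute 308 achieves that.
Starch cooking feeds into garnish prep (must start by minute 308, minus 10-minute gap → minute 298); so starch cooking must finish by minute 298 and therefore start by minute 233.
Since starch cooking (must start by minute 233, minus 15-minute gap → minute 218) depends on it, the braise must finish by minute 218. Backing off its 12-minute duration gives a latest start of minute 206.
To finish by minute 338, protein sear (duration 70) must start no later than minute 268.
Sauce base feeds the braise (must start by minute 206); protein sear (must start by minute 268, minus 15-minute gap → minute 253). Taking the minimum, sauce base must finish by minute 206 and start by 206 − 16 = minute 190.
To finish by minute 338, sauce reduction (duration 39) must start no later than minute 299.
Stock must finish in time for sauce base (must start by minute 190); the braise (must start by minute 206); protein sear (must start by minute 268); sauce reduction (must start by minute 299). The tightest is minute 190, so stock must start by 190 − 70 = minute 120.

120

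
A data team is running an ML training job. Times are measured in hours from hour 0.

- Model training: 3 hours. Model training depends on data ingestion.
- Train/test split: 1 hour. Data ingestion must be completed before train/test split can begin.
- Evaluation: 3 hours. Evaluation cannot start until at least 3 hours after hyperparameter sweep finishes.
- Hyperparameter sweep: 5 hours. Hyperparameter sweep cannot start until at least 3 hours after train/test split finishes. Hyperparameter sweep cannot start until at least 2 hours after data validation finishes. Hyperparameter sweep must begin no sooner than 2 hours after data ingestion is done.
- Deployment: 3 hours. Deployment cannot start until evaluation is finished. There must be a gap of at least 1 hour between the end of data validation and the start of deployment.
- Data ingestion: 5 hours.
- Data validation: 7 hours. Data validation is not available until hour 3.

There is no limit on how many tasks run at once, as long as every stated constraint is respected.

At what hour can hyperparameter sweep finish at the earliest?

Data validation waits on its own release at hour 3, so it starts at hour 3 and finishes at 3 + 7 = hour 10.
Data ingestion can start immediately at hour 0; it finishes at hour 5.
Train/test split waits on data ingestion (finishes hour 5), so it starts at hour 5 and finishes at 5 + 1 = hour 6.
Hyperparameter sweep has to wait for train/test split (finishes hour 6, plus 3-hour gap → hour 9); data validation (finishes hour 10, plus 2-hour gap → hour 12); data ingestion (finishes hour 5, plus 2-hour gap → hour 7). The latest of these is hour 12, so hyperparameter sweep runs hour 12 to 12 + 5 = hour 17.

17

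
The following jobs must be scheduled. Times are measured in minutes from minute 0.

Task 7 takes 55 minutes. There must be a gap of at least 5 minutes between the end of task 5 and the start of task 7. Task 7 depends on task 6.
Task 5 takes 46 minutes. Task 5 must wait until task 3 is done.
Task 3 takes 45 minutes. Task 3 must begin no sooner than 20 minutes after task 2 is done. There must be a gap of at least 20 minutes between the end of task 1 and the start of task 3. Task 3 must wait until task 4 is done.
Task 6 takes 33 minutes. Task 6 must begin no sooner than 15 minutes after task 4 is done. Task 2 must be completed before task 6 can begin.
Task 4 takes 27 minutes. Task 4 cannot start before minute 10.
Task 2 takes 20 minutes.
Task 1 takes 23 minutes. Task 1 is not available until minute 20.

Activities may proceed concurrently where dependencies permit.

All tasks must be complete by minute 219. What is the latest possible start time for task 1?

Task 7 must finish by minute 219; it takes 55 minutes, so it must start by 219 − 55 = minute 164.
Task 5 feeds into task 7 (must start by minute 164, minus 5-minute gap → minute 159); so task 5 must finish by minute 159 and therefore start by minute 113.
Task 3 has to be done before task 5 (must start by minute 113). That means finishing by minute 113, i.e. starting by 113 − 45 = minute 68.
Task 1 must finish before task 3 (must start by minute 68, minus 20-minute gap → minute 48). With a 23-minute duration, task 1 must start by 48 − 23 = minute 25.

25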